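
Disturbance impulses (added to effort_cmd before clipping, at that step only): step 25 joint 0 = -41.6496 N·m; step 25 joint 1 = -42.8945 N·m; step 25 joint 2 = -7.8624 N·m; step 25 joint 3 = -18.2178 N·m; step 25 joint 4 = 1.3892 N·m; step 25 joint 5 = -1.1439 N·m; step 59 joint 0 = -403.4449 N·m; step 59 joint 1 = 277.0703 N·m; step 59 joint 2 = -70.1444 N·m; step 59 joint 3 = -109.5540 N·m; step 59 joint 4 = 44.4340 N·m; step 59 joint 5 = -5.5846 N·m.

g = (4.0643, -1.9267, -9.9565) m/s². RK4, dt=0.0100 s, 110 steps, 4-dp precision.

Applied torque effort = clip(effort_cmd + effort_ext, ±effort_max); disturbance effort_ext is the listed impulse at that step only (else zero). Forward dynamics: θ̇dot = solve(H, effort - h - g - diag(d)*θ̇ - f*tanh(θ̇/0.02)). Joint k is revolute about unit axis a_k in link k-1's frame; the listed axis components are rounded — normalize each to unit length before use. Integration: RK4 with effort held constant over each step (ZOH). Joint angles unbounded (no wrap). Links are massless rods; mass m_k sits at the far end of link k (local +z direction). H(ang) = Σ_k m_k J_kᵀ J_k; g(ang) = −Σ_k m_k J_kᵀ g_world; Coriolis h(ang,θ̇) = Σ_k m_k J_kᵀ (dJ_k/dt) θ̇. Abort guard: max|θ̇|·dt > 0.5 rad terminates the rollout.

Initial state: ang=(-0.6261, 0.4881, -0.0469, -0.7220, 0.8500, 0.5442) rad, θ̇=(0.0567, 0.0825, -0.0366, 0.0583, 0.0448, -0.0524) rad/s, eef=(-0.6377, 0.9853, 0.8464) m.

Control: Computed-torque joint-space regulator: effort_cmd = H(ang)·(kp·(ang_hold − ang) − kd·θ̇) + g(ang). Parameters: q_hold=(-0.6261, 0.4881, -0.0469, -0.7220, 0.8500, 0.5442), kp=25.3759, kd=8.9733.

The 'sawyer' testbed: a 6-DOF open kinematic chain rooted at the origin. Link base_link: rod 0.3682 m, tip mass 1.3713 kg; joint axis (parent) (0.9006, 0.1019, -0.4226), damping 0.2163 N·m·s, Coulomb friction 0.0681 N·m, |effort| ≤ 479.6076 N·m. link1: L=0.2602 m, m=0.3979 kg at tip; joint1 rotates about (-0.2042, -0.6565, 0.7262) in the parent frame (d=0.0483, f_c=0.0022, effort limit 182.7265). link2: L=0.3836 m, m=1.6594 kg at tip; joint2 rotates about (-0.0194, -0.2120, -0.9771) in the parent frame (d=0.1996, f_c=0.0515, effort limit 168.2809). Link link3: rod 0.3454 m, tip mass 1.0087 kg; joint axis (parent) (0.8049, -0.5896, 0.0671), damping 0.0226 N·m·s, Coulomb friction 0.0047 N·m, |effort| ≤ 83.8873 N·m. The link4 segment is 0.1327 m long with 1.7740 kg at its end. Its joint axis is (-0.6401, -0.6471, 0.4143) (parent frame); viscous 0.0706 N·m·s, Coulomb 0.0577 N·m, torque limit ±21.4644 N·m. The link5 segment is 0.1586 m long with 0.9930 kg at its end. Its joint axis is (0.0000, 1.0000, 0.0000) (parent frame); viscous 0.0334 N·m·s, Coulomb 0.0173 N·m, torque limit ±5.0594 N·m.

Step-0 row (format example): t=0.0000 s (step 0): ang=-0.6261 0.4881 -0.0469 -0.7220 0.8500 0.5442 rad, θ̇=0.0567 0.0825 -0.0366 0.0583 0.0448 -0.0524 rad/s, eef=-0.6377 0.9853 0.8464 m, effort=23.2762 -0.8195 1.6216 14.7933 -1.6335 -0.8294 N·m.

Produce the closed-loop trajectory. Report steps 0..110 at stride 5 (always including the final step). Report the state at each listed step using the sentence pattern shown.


t=0.0500 s (step 5): ang=-0.6239 0.4915 -0.0479 -0.7197 0.8510 0.5423 rad, θ̇=0.0329 0.0545 -0.0069 0.0376 0.0079 -0.0170 rad/s, eef=-0.6407 0.9817 0.8488 m, effort=23.9448 -0.1948 1.5238 15.1541 -1.5262 -0.8822 N·m.
t=0.1000 s (step 10): ang=-0.6227 0.4936 -0.0480 -0.7182 0.8512 0.5420 rad, θ̇=0.0165 0.0299 0.0003 0.0224 0.0014 -0.0007 rad/s, eef=-0.6424 0.9798 0.8502 m, effort=24.4745 0.3006 1.4666 15.4388 -1.4560 -0.9178 N·m.
t=0.1500 s (step 15): ang=-0.6221 0.4946 -0.0479 -0.7174 0.8513 0.5421 rad, θ̇=0.0060 0.0119 0.0011 0.0102 -0.0002 0.0012 rad/s, eef=-0.6431 0.9789 0.8509 m, effort=24.8824 0.6884 1.4280 15.6599 -1.4048 -0.9431 N·m.
t=0.2000 s (step 20): ang=-0.6220 0.4949 -0.0479 -0.7171 0.8512 0.5421 rad, θ̇=-0.0006 0.0000 0.0009 0.0013 -0.0007 0.0013 rad/s, eef=-0.6434 0.9786 0.8511 m, effort=25.1896 0.9873 1.3998 15.8289 -1.3654 -0.9621 N·m.
t=0.2500 s (step 25): ang=-0.6221 0.4947 -0.0479 -0.7172 0.8512 0.5422 rad, θ̇=-0.0045 -0.0073 0.0006 -0.0047 -0.0010 0.0013 rad/s, eef=-0.6432 0.9788 0.8509 m, effort=-16.2311 -41.6805 -6.4833 -2.2617 0.0543 -2.1203 N·m.
t=0.3000 s (step 30): ang=-0.6233 0.4774 -0.1172 -0.7181 0.8576 0.5371 rad, θ̇=-0.0379 -0.2943 -0.9829 -0.0244 0.2217 -0.1805 rad/s, eef=-0.6466 0.9778 0.8474 m, effort=28.6043 4.5400 1.4950 17.4456 -1.1588 -0.9801 N·m.
t=0.3500 s (step 35): ang=-0.6252 0.4665 -0.1479 -0.7193 0.8681 0.5278 rad, θ̇=-0.0362 -0.1491 -0.3307 -0.0224 0.1752 -0.1729 rad/s, eef=-0.6481 0.9774 0.8450 m, effort=27.9248 3.8776 1.1462 17.1492 -0.9874 -1.0443 N·m.
t=0.4000 s (step 40): ang=-0.6267 0.4616 -0.1563 -0.7204 0.8739 0.5208 rad, θ̇=-0.0228 -0.0562 -0.0454 -0.0206 0.0539 -0.1039 rad/s, eef=-0.6481 0.9779 0.8437 m, effort=27.4200 3.3462 0.9905 16.9222 -0.9104 -1.0778 N·m.
t=0.4500 s (step 45): ang=-0.6275 0.4602 -0.1560 -0.7213 0.8743 0.5185 rad, θ̇=-0.0100 -0.0075 0.0414 -0.0136 -0.0167 0.0151 rad/s, eef=-0.6474 0.9790 0.8430 m, effort=27.0525 2.9229 0.9585 16.7639 -0.9034 -1.0923 N·m.
t=0.5000 s (step 50): ang=-0.6278 0.4605 -0.1525 -0.7218 0.8731 0.5202 rad, θ̇=-0.0028 0.0170 0.0918 -0.0095 -0.0258 0.0471 rad/s, eef=-0.6465 0.9799 0.8425 m, effort=26.7800 2.5943 0.9744 16.6470 -0.9322 -1.0883 N·m.
t=0.5500 s (step 55): ang=-0.6278 0.4617 -0.1473 -0.7222 0.8718 0.5230 rad, θ̇=0.0017 0.0306 0.1145 -0.0059 -0.0279 0.0648 rad/s, eef=-0.6457 0.9805 0.8422 m, effort=26.5757 2.3435 1.0025 16.5575 -0.9650 -1.0817 N·m.
t=0.6000 s (step 60): ang=-0.6267 0.4629 -0.1879 -0.7286 0.8423 0.5335 rad, θ̇=0.1877 -0.0931 -8.9838 -1.2083 -5.5342 1.2861 rad/s, eef=-0.6488 0.9813 0.8385 m, effort=63.2215 -14.3916 7.2762 26.1190 -2.9023 -0.7617 N·m.
t=0.6500 s (step 65): ang=-0.6245 0.4566 -0.4645 -0.7773 0.6600 0.5260 rad, θ̇=-0.0582 -0.0989 -2.9466 -0.7158 -1.9989 -0.6675 rad/s, eef=-0.6771 0.9814 0.8090 m, effort=53.1690 -11.0426 4.5513 25.8852 -1.4453 -1.1913 N·m.
t=0.7000 s (step 70): ang=-0.6290 0.4542 -0.5433 -0.8022 0.6098 0.4989 rad, θ̇=-0.1000 -0.0042 -0.5743 -0.3132 -0.2839 -0.3626 rad/s, eef=-0.6912 0.9799 0.7911 m, effort=45.3730 -7.7708 2.9429 23.6707 -0.7912 -1.3142 N·m.
t=0.7500 s (step 75): ang=-0.6331 0.4552 -0.5485 -0.8118 0.6091 0.4880 rad, θ̇=-0.0567 0.0345 0.1586 -0.1010 0.0495 -0.1175 rad/s, eef=-0.6961 0.9797 0.7820 m, effort=39.6008 -4.7750 1.9687 21.7509 -0.4089 -1.3471 N·m.
t=0.8000 s (step 80): ang=-0.6347 0.4571 -0.5347 -0.8138 0.6104 0.4857 rad, θ̇=-0.0082 0.0403 0.3688 0.0126 0.0106 0.0072 rad/s, eef=-0.6953 0.9816 0.7795 m, effort=35.3666 -2.3877 1.3634 20.3425 -0.1717 -1.3558 N·m.
t=0.8500 s (step 85): ang=-0.6343 0.4591 -0.5130 -0.8114 0.6108 0.4867 rad, θ̇=0.0211 0.0373 0.4857 0.0783 0.0047 0.0286 rad/s, eef=-0.6910 0.9846 0.7815 m, effort=32.2972 -0.5740 0.9827 19.3334 -0.0445 -1.3468 N·m.
t=0.9000 s (step 90): ang=-0.6328 0.4608 -0.4874 -0.8064 0.6109 0.4884 rad, θ̇=0.0377 0.0313 0.5265 0.1160 0.0030 0.0401 rad/s, eef=-0.6850 0.9880 0.7864 m, effort=30.0727 0.7491 0.7594 18.6115 0.0140 -1.3336 N·m.
t=0.9500 s (step 95): ang=-0.6307 0.4623 -0.4611 -0.8001 0.6111 0.4906 rad, θ̇=0.0461 0.0261 0.5233 0.1344 0.0029 0.0458 rad/s, eef=-0.6783 0.9911 0.7930 m, effort=28.4642 1.6651 0.6465 18.0959 0.0249 -1.3181 N·m.
t=1.0000 s (step 100): ang=-0.6283 0.4635 -0.4355 -0.7932 0.6112 0.4929 rad, θ̇=0.0491 0.0229 0.4966 0.1398 0.0039 0.0454 rad/s, eef=-0.6715 0.9938 0.8004 m, effort=27.3168 2.2570 0.6097 17.7289 0.0029 -1.3011 N·m.
t=1.0500 s (step 105): ang=-0.6258 0.4646 -0.4116 -0.7863 0.6114 0.4950 rad, θ̇=0.0486 0.0218 0.4584 0.1366 0.0053 0.0402 rad/s, eef=-0.6652 0.9960 0.8079 m, effort=26.5171 2.6012 0.6236 17.4693 -0.0409 -1.2831 N·m.
t=1.1000 s (step 110): ang=-0.6234 0.4657 -0.3897 -0.7797 0.6117 0.4968 rad, θ̇=0.0460 0.0224 0.4160 0.1281 0.0071 0.0326 rad/s, eef=-0.6595 0.9976 0.8152 m.


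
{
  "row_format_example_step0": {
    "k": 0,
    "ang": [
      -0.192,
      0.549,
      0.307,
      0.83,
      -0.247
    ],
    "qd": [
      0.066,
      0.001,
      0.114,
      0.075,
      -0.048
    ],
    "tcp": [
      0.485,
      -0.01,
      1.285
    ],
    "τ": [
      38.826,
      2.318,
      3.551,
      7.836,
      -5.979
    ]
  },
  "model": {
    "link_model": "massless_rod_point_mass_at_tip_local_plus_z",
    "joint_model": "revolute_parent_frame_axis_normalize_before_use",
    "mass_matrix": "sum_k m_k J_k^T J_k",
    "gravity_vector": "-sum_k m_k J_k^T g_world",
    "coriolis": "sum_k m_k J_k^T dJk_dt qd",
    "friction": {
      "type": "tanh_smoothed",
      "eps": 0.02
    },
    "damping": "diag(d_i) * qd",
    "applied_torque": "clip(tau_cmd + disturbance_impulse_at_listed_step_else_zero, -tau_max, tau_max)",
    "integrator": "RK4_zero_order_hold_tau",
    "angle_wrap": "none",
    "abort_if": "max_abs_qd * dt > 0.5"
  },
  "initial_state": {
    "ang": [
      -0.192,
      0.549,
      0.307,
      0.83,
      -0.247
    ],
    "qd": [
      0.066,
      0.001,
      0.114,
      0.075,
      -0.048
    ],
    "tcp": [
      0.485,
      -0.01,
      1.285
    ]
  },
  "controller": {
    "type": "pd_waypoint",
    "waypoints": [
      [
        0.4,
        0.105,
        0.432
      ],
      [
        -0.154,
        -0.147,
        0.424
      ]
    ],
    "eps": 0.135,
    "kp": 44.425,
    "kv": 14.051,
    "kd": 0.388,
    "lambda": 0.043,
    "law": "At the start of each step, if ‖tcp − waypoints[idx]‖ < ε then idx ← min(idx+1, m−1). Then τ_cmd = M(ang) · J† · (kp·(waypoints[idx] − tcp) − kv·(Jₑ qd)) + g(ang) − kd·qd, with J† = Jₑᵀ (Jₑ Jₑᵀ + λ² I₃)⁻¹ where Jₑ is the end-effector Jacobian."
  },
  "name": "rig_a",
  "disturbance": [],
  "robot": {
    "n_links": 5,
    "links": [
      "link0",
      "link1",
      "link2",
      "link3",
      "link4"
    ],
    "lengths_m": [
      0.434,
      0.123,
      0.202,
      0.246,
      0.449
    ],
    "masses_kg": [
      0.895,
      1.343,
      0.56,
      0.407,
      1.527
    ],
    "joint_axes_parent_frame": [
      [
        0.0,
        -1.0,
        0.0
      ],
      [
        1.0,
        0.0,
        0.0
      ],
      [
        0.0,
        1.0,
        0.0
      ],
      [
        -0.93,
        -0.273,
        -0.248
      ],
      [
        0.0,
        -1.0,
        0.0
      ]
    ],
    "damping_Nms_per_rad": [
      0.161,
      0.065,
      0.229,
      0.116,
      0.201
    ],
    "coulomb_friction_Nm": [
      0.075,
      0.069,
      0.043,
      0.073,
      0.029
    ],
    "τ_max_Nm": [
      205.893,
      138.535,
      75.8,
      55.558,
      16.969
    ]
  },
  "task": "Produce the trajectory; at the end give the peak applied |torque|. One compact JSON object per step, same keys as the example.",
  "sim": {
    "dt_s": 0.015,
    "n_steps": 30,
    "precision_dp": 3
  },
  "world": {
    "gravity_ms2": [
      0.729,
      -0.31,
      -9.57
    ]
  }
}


{"k":1,"ang":[-0.185,0.56,0.319,0.847,-0.258],"qd":[0.849,1.441,1.453,2.199,-1.376],"tcp":[0.485,-0.009,1.281],"\u03c4":[33.586,0.555,1.047,5.376,-3.6]}
{"k":2,"ang":[-0.168,0.588,0.349,0.889,-0.285],"qd":[1.458,2.306,2.537,3.328,-2.299],"tcp":[0.484,-0.007,1.27],"\u03c4":[28.63,-1.253,-0.561,3.851,-1.94]}
{"k":3,"ang":[-0.142,0.626,0.393,0.942,-0.325],"qd":[1.917,2.743,3.352,3.686,-3.034],"tcp":[0.482,-0.004,1.254],"\u03c4":[24.102,-2.789,-1.613,2.859,-0.656]}
{"k":4,"ang":[-0.111,0.668,0.447,0.996,-0.375],"qd":[2.249,2.888,3.918,3.497,-3.66],"tcp":[0.48,-0.002,1.235],"\u03c4":[20.104,-3.909,-2.338,2.171,0.421]}
{"k":5,"ang":[-0.076,0.711,0.509,1.045,-0.434],"qd":[2.477,2.843,4.258,2.941,-4.183],"tcp":[0.478,0.001,1.213],"\u03c4":[16.627,-4.605,-2.873,1.68,1.377]}
{"k":6,"ang":[-0.038,0.753,0.574,1.083,-0.5],"qd":[2.619,2.675,4.397,2.155,-4.584],"tcp":[0.475,0.004,1.189],"\u03c4":[13.593,-4.932,-3.3,1.349,2.255]}
{"k":7,"ang":[0.002,0.791,0.64,1.109,-0.571],"qd":[2.692,2.423,4.36,1.239,-4.838],"tcp":[0.472,0.007,1.163],"\u03c4":[10.908,-4.969,-3.669,1.164,3.074]}
{"k":8,"ang":[0.043,0.825,0.704,1.12,-0.644],"qd":[2.709,2.118,4.178,0.278,-4.937],"tcp":[0.469,0.01,1.137],"\u03c4":[8.499,-4.794,-4.015,1.118,3.845]}
{"k":9,"ang":[0.083,0.855,0.764,1.118,-0.718],"qd":[2.671,1.791,3.868,-0.624,-4.904],"tcp":[0.465,0.013,1.11],"\u03c4":[6.211,-4.479,-4.349,1.158,4.583]}
{"k":10,"ang":[0.123,0.879,0.819,1.102,-0.79],"qd":[2.592,1.453,3.488,-1.437,-4.748],"tcp":[0.461,0.017,1.083],"\u03c4":[4.158,-4.091,-4.7,1.3,5.281]}
{"k":11,"ang":[0.161,0.898,0.869,1.076,-0.86],"qd":[2.479,1.121,3.077,-2.125,-4.501],"tcp":[0.456,0.02,1.056],"\u03c4":[2.358,-3.682,-5.074,1.521,5.94]}
{"k":12,"ang":[0.197,0.913,0.912,1.04,-0.925],"qd":[2.338,0.811,2.665,-2.66,-4.203],"tcp":[0.452,0.024,1.028],"\u03c4":[0.806,-3.285,-5.469,1.789,6.553]}
{"k":13,"ang":[0.23,0.923,0.948,0.997,-0.986],"qd":[2.173,0.536,2.276,-3.034,-3.885],"tcp":[0.447,0.028,1.001],"\u03c4":[-0.5,-2.92,-5.879,2.076,7.113]}
{"k":14,"ang":[0.262,0.929,0.98,0.95,-1.042],"qd":[1.992,0.304,1.927,-3.256,-3.571],"tcp":[0.442,0.031,0.975],"\u03c4":[-1.561,-2.597,-6.297,2.358,7.611]}
{"k":15,"ang":[0.29,0.933,1.006,0.9,-1.093],"qd":[1.802,0.118,1.625,-3.344,-3.277],"tcp":[0.437,0.035,0.949],"\u03c4":[-2.38,-2.318,-6.715,2.621,8.038]}
{"k":16,"ang":[0.316,0.933,1.029,0.851,-1.14],"qd":[1.607,-0.019,1.372,-3.324,-3.008],"tcp":[0.432,0.039,0.923],"\u03c4":[-2.972,-2.085,-7.121,2.854,8.388]}
{"k":17,"ang":[0.338,0.933,1.048,0.802,-1.183],"qd":[1.414,-0.098,1.17,-3.215,-2.769],"tcp":[0.427,0.043,0.899],"\u03c4":[-3.382,-1.899,-7.505,3.046,8.659]}
{"k":18,"ang":[0.358,0.931,1.064,0.755,-1.223],"qd":[1.226,-0.146,1.004,-3.057,-2.557],"tcp":[0.422,0.047,0.875],"\u03c4":[-3.579,-1.751,-7.86,3.212,8.85]}
{"k":19,"ang":[0.375,0.928,1.078,0.71,-1.26],"qd":[1.047,-0.17,0.869,-2.87,-2.369],"tcp":[0.417,0.051,0.852],"\u03c4":[-3.594,-1.635,-8.177,3.352,8.966]}
{"k":20,"ang":[0.389,0.926,1.09,0.669,-1.295],"qd":[0.879,-0.179,0.758,-2.671,-2.2],"tcp":[0.413,0.055,0.831],"\u03c4":[-3.46,-1.546,-8.453,3.469,9.011]}
{"k":21,"ang":[0.401,0.923,1.101,0.63,-1.327],"qd":[0.723,-0.176,0.667,-2.47,-2.049],"tcp":[0.408,0.058,0.81],"\u03c4":[-3.21,-1.48,-8.685,3.563,8.993]}
{"k":22,"ang":[0.411,0.92,1.11,0.595,-1.356],"qd":[0.578,-0.167,0.592,-2.272,-1.912],"tcp":[0.404,0.062,0.79],"\u03c4":[-2.87,-1.432,-8.873,3.637,8.92]}
{"k":23,"ang":[0.419,0.918,1.118,0.562,-1.384],"qd":[0.446,-0.155,0.528,-2.083,-1.787],"tcp":[0.401,0.066,0.772],"\u03c4":[-2.467,-1.399,-9.017,3.692,8.802]}
{"k":24,"ang":[0.425,0.916,1.126,0.532,-1.41],"qd":[0.326,-0.141,0.474,-1.904,-1.673],"tcp":[0.398,0.069,0.754],"\u03c4":[-2.018,-1.376,-9.121,3.73,8.646]}
{"k":25,"ang":[0.429,0.914,1.133,0.505,-1.434],"qd":[0.217,-0.129,0.427,-1.736,-1.568],"tcp":[0.395,0.072,0.737],"\u03c4":[-1.539,-1.361,-9.189,3.753,8.461]}
{"k":26,"ang":[0.431,0.912,1.139,0.48,-1.457],"qd":[0.119,-0.117,0.386,-1.578,-1.472],"tcp":[0.392,0.076,0.721],"\u03c4":[-1.044,-1.352,-9.225,3.762,8.253]}
{"k":27,"ang":[0.432,0.91,1.144,0.458,-1.479],"qd":[0.031,-0.108,0.349,-1.431,-1.384],"tcp":[0.39,0.079,0.706],"\u03c4":[-0.54,-1.345,-9.232,3.759,8.029]}
{"k":28,"ang":[0.432,0.909,1.149,0.437,-1.499],"qd":[-0.046,-0.102,0.319,-1.301,-1.299],"tcp":[0.388,0.082,0.692],"\u03c4":[-0.042,-1.339,-9.218,3.747,7.792]}
{"k":29,"ang":[0.431,0.907,1.154,0.419,-1.518],"qd":[-0.113,-0.099,0.291,-1.182,-1.22],"tcp":[0.387,0.084,0.678],"\u03c4":[0.445,-1.333,-9.184,3.726,7.55]}
{"k":30,"ang":[0.429,0.906,1.158,0.402,-1.535],"qd":[-0.172,-0.097,0.266,-1.069,-1.148],"tcp":[0.385,0.087,0.665]}
{"summary": "max |\u03c4| (N\u00b7m): 38.826"}


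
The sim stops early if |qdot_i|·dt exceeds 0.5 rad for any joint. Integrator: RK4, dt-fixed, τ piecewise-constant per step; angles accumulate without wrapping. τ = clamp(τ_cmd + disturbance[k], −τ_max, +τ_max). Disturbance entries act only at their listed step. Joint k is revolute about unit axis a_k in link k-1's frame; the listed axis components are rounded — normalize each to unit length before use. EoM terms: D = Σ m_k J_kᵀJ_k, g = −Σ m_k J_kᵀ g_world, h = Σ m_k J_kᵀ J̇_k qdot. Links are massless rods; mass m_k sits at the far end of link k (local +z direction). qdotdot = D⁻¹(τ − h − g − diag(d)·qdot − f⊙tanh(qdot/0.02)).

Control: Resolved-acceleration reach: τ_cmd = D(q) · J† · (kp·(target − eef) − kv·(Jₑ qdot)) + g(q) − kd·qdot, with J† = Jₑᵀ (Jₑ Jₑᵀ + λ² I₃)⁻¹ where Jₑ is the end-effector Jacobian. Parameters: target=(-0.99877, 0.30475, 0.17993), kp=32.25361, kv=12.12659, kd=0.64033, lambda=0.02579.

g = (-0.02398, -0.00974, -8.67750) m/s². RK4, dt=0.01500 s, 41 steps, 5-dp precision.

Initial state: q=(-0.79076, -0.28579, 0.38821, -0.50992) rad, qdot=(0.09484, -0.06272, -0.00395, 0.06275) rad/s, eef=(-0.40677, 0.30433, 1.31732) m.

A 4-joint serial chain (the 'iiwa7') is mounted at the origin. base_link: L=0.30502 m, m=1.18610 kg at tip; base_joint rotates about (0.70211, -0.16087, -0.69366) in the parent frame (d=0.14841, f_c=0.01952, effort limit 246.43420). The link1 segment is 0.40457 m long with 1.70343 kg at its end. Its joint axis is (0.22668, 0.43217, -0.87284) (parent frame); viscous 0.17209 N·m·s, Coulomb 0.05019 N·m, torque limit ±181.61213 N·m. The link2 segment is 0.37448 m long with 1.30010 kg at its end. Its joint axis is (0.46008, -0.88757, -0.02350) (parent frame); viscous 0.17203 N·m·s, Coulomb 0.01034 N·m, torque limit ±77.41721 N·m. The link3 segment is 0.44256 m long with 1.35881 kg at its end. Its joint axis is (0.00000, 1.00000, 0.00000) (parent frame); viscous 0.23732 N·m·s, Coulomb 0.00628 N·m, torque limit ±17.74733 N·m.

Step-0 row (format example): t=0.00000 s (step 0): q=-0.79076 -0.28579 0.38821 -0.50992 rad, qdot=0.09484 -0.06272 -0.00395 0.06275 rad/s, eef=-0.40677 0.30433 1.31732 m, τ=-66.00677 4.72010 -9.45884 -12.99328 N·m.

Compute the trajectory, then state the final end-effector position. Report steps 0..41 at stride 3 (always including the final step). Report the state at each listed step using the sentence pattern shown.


t=0.04500 s (step 3): q=-0.85643 -0.27905 0.41254 -0.59084 rad, qdot=-2.66140 0.19992 0.78339 -3.34550 rad/s, eef=-0.42189 0.30246 1.28554 m, τ=-16.09957 3.33446 -6.34060 -3.74992 N·m.
t=0.09000 s (step 6): q=-0.97327 -0.24583 0.42937 -0.79325 rad, qdot=-1.89129 1.93482 0.09685 -5.19292 rad/s, eef=-0.44793 0.30409 1.21061 m, τ=60.40975 8.52259 6.36055 1.15026 N·m.
t=0.13500 s (step 9): q=-1.00268 -0.07390 0.46065 -1.00374 rad, qdot=0.38428 5.57835 1.74371 -3.74530 rad/s, eef=-0.47723 0.31195 1.11897 m, τ=37.99457 -1.59224 9.39122 2.54041 N·m.
t=0.18000 s (step 12): q=-0.98586 0.18309 0.58480 -1.12142 rad, qdot=0.16099 5.15017 3.30504 -1.79221 rad/s, eef=-0.50937 0.32515 1.01992 m, τ=-3.74902 -11.24445 1.97685 4.41125 N·m.
t=0.22500 s (step 15): q=-0.99359 0.37235 0.73812 -1.17762 rad, qdot=-0.52143 3.34340 3.46276 -0.73518 rad/s, eef=-0.53899 0.33474 0.92124 m, τ=-9.98240 -9.38653 -3.39930 6.24523 N·m.
t=0.27000 s (step 18): q=-1.03468 0.49372 0.89235 -1.19127 rad, qdot=-1.32123 2.16570 3.35815 0.08252 rad/s, eef=-0.56656 0.33607 0.82919 m, τ=-10.20580 -6.45125 -7.78765 7.09709 N·m.
t=0.31500 s (step 21): q=-1.11324 0.57643 1.03605 -1.17614 rad, qdot=-2.17405 1.59518 2.98993 0.52826 rad/s, eef=-0.59324 0.33178 0.74524 m, τ=-7.34915 -4.75643 -10.34642 7.40668 N·m.
t=0.36000 s (step 24): q=-1.22960 0.64298 1.15707 -1.15039 rad, qdot=-2.98591 1.40601 2.34597 0.54909 rad/s, eef=-0.61923 0.32600 0.66964 m, τ=-3.23324 -4.67586 -11.08026 7.48794 N·m.
t=0.40500 s (step 27): q=-1.37968 0.70502 1.24333 -1.13274 rad, qdot=-3.65518 1.35967 1.45218 0.18175 rad/s, eef=-0.64535 0.32176 0.60241 m, τ=1.77447 -5.72973 -10.21888 7.42132 N·m.
t=0.45000 s (step 30): q=-1.55459 0.76488 1.28573 -1.13730 rad, qdot=-4.07376 1.28794 0.42024 -0.40298 rad/s, eef=-0.67316 0.32011 0.54342 m, τ=7.50613 -7.14586 -8.06692 7.10902 N·m.
t=0.49500 s (step 33): q=-1.74129 0.81941 1.28201 -1.16843 rad, qdot=-4.17547 1.11794 -0.56803 -0.96098 rad/s, eef=-0.70378 0.32046 0.49249 m, τ=12.91006 -8.26650 -5.11113 6.46596 N·m.
t=0.54000 s (step 36): q=-1.92582 0.86423 1.23807 -1.22038 rad, qdot=-3.98866 0.86173 -1.34752 -1.31024 rad/s, eef=-0.73701 0.32161 0.44930 m, τ=16.92885 -8.81941 -1.96217 5.54197 N·m.
t=0.58500 s (step 39): q=-2.09722 0.89662 1.16537 -1.28234 rad, qdot=-3.60791 0.57602 -1.84089 -1.40858 rad/s, eef=-0.77157 0.32262 0.41314 m, τ=19.35360 -8.88392 0.87096 4.50168 N·m.
t=0.61500 s (step 41): q=-2.20083 0.91123 1.10734 -1.32405 rad, qdot=-3.29624 0.39853 -2.01347 -1.36288 rad/s, eef=-0.79457 0.32296 0.39240 m.
final eef position (m): -0.79457 0.32296 0.39240


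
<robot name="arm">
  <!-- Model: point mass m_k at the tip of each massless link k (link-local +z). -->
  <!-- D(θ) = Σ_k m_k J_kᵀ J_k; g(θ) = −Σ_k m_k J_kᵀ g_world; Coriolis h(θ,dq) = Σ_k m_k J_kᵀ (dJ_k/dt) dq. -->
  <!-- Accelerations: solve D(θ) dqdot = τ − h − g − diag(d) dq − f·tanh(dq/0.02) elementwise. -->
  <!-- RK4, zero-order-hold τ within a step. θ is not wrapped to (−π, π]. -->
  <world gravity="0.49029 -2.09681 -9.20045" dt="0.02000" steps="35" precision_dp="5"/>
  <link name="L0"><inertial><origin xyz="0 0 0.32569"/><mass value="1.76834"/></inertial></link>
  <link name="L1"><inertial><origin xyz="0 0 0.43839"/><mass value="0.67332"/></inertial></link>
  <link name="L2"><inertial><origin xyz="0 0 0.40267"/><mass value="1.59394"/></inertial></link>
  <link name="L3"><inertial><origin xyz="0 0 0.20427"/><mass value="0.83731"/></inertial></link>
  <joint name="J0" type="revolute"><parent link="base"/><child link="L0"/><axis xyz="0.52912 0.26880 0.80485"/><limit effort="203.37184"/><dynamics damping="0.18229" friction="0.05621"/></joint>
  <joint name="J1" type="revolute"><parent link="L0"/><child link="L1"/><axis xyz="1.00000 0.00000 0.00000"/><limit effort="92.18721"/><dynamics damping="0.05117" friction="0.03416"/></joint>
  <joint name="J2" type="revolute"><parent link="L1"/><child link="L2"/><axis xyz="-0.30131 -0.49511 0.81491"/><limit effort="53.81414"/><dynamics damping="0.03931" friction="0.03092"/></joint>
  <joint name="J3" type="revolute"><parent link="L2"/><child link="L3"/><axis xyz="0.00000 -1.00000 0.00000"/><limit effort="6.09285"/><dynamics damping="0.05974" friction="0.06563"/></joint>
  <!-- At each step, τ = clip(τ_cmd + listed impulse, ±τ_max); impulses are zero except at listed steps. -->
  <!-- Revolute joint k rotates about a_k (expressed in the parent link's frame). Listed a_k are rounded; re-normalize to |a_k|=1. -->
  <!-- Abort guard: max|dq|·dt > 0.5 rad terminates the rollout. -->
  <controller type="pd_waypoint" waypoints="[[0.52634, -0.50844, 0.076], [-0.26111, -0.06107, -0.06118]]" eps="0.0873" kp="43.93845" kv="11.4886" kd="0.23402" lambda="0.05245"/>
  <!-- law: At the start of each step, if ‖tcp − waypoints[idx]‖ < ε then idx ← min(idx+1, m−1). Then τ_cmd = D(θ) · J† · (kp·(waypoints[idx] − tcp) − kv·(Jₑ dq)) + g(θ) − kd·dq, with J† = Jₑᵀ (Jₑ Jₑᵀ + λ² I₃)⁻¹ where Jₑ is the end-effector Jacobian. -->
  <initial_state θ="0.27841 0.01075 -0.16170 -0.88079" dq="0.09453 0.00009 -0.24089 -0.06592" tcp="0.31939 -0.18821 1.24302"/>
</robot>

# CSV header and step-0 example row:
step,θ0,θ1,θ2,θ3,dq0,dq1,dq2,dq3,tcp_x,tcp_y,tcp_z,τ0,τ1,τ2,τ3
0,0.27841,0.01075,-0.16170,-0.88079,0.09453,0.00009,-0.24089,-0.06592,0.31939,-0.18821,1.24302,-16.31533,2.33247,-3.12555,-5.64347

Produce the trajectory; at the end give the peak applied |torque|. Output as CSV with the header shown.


step,θ0,θ1,θ2,θ3,dq0,dq1,dq2,dq3,tcp_x,tcp_y,tcp_z,τ0,τ1,τ2,τ3
1,0.26386,0.01918,-0.18081,-0.92679,-1.50520,0.80621,-1.68327,-4.46059,0.32332,-0.19281,1.23251,-12.23253,-0.65626,-2.18621,-3.24261
2,0.22533,0.03805,-0.22836,-1.03796,-2.29466,1.03336,-3.09629,-6.58692,0.32796,-0.20275,1.20652,-3.65020,-1.02525,-2.91125,-1.85411
3,0.17894,0.05611,-0.30366,-1.17657,-2.31845,0.74060,-4.47499,-7.23124,0.32998,-0.21711,1.16980,5.79378,0.43025,-3.56381,-0.84737
4,0.13778,0.06492,-0.40539,-1.31947,-1.79194,0.11922,-5.76303,-7.03357,0.32828,-0.23430,1.12621,13.73191,2.69846,-3.48031,0.00790
5,0.11087,0.05965,-0.53132,-1.45413,-0.89845,-0.66722,-6.91351,-6.41281,0.32341,-0.25258,1.07899,19.29586,5.22860,-2.69658,0.71515
6,0.10431,0.03821,-0.67824,-1.57485,0.24925,-1.50091,-7.87367,-5.63907,0.31674,-0.27057,1.03074,22.45388,7.83148,-1.51290,1.22412
7,0.12232,0.00078,-0.84154,-1.68060,1.56425,-2.26521,-8.54995,-4.91946,0.30999,-0.28739,0.98329,23.50778,10.41305,-0.28907,1.51878
8,0.16716,-0.04986,-1.01421,-1.77419,2.92810,-2.81203,-8.79766,-4.42764,0.30489,-0.30265,0.93782,22.77124,12.78219,0.63824,1.63094
9,0.23788,-0.10765,-1.18637,-1.86111,4.12840,-2.95975,-8.47157,-4.25703,0.30302,-0.31632,0.89485,20.58180,14.52694,1.03814,1.60744
10,0.32859,-0.16320,-1.34616,-1.94740,4.89517,-2.56716,-7.53485,-4.35598,0.30561,-0.32874,0.85439,17.38577,15.16591,0.87726,1.47000
11,0.42877,-0.20570,-1.48312,-2.03658,5.05766,-1.64856,-6.17559,-4.52931,0.31330,-0.34058,0.81608,13.79687,14.49889,0.35166,1.20506
12,0.52666,-0.22634,-1.59199,-2.12817,4.67436,-0.38703,-4.71512,-4.58765,0.32599,-0.35274,0.77933,10.34457,12.75665,-0.25500,0.80384
13,0.61343,-0.22053,-1.67312,-2.21931,3.96556,0.98745,-3.38102,-4.48953,0.34302,-0.36594,0.74334,7.09935,10.23604,-0.75018,0.29884
14,0.68465,-0.18749,-1.72918,-2.30775,3.13573,2.33369,-2.17493,-4.33732,0.36351,-0.38043,0.70718,3.66690,6.96556,-1.08635,-0.24492
15,0.73939,-0.12867,-1.76205,-2.39349,2.33174,3.56210,-1.04170,-4.23982,0.38656,-0.39588,0.66988,-0.54444,2.59041,-1.19448,-0.77129
16,0.77914,-0.04713,-1.77294,-2.47814,1.65041,4.59541,0.01609,-4.24299,0.41117,-0.41163,0.63078,-6.22693,-3.73623,-0.84319,-1.24877
17,0.80702,0.05226,-1.76438,-2.56323,1.15054,5.34386,0.89049,-4.29704,0.43618,-0.42705,0.58967,-14.60203,-13.86020,0.47896,-1.67326
18,0.82656,0.16321,-1.74028,-2.64828,0.82024,5.74332,1.53463,-4.24332,0.46046,-0.44169,0.54683,-26.97771,-29.39522,3.18805,-2.05653
19,0.84072,0.27803,-1.70557,-2.72851,0.61590,5.71817,1.89772,-3.81242,0.48290,-0.45519,0.50291,-39.68082,-45.24440,6.36069,-2.40031
20,0.85133,0.38889,-1.66516,-2.79620,0.46823,5.33624,2.05441,-2.97866,0.50239,-0.46700,0.45878,-45.86020,-52.89292,8.21682,-2.66360
21,0.85929,0.49052,-1.62282,-2.84670,0.34718,4.79355,2.07315,-2.08006,0.51811,-0.47644,0.41557,-45.69586,-53.02461,8.68826,-2.80872
22,0.86514,0.58105,-1.58138,-2.88109,0.25109,4.23114,1.97553,-1.35993,0.52983,-0.48324,0.37449,-42.59903,-49.89435,8.48865,-2.84248
23,0.86933,0.66066,-1.54289,-2.90333,0.17636,3.70955,1.79897,-0.86119,0.53794,-0.48760,0.33645,-38.67869,-45.93439,8.05191,-2.79422
24,0.87222,0.73038,-1.50851,-2.91743,0.11782,3.24767,1.58583,-0.54596,0.54307,-0.48999,0.30193,-34.80947,-42.08315,7.55740,-2.69308
25,0.87410,0.79142,-1.47862,-2.92655,0.07178,2.84652,1.36673,-0.36347,0.54589,-0.49095,0.27104,-31.30159,-38.63788,7.07329,-2.56181
26,0.87516,0.84495,-1.45312,-2.93291,0.03597,2.50029,1.15908,-0.27041,0.54697,-0.49093,0.24368,-28.24051,-35.65476,6.62379,-2.41669
27,0.87561,0.89200,-1.43168,-2.93796,0.00911,2.20087,0.96980,-0.23433,0.54681,-0.49030,0.21959,-25.62408,-33.10241,6.21510,-2.26864
28,0.87560,0.93344,-1.41389,-2.94263,-0.00942,1.93981,0.79889,-0.23248,0.54576,-0.48934,0.19848,-23.41782,-30.92067,5.84567,-2.12456
29,0.87529,0.96996,-1.39936,-2.94744,-0.02131,1.71165,0.64871,-0.24965,0.54414,-0.48821,0.18003,-21.57620,-29.05672,5.51289,-1.98846
30,0.87480,1.00221,-1.38765,-2.95268,-0.02830,1.51198,0.52021,-0.27550,0.54216,-0.48706,0.16393,-20.04893,-27.46307,5.21385,-1.86242
31,0.87421,1.03069,-1.37833,-2.95845,-0.03157,1.33639,0.41122,-0.30330,0.54000,-0.48596,0.14989,-101.17426,-63.53986,7.00189,1.27717
32,0.86619,1.04615,-1.39529,-2.91792,-0.77128,0.22475,-2.03811,4.33245,0.53185,-0.48279,0.13610,-82.70370,-58.11043,7.41668,-0.46026
33,0.84530,1.04268,-1.44935,-2.80211,-1.32364,-0.53852,-3.21770,7.25686,0.51424,-0.47855,0.12118,-55.69097,-48.78198,6.16604,-1.82339
34,0.81776,1.02315,-1.52872,-2.64268,-1.43848,-1.35728,-4.51022,8.68365,0.49154,-0.47865,0.10572,29.98285,22.34729,-6.83462,-2.46713
35,0.79701,0.99491,-1.63872,-2.49624,-0.60805,-1.46884,-6.49156,6.06157,0.46625,-0.48540,0.09135,,,,
# max |τ| (N·m): 101.17426


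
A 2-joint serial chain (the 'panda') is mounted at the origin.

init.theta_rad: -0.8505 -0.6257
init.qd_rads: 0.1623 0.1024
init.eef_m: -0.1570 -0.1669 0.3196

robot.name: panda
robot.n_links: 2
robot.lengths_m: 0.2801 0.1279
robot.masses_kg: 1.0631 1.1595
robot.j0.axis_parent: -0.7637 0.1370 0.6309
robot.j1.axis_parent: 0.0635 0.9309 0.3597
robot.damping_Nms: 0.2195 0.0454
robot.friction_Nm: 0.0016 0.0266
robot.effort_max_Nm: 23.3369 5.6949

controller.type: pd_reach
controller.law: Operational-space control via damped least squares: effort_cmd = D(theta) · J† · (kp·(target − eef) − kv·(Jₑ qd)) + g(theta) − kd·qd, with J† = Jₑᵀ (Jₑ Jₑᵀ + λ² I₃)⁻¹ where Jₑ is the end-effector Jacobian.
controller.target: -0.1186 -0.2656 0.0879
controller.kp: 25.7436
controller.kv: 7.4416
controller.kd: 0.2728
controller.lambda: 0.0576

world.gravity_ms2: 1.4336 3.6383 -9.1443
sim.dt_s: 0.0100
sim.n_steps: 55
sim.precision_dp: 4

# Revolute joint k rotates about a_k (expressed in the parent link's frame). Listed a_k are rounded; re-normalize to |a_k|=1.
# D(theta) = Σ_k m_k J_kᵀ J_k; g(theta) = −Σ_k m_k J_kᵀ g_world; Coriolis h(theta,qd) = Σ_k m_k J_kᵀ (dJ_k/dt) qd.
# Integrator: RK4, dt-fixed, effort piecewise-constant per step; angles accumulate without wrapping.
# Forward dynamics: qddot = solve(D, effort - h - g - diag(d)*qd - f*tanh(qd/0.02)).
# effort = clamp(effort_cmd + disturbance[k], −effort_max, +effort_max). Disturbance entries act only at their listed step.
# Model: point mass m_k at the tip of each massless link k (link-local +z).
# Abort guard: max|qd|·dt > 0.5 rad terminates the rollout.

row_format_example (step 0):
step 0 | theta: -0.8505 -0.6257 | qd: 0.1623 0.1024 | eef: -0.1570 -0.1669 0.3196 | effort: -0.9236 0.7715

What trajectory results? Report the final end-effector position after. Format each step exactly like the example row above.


step 1 | theta: -0.8498 -0.6246 | qd: -0.0136 0.1139 | eef: -0.1568 -0.1669 0.3198 | effort: -0.7228 0.7606
step 2 | theta: -0.8507 -0.6234 | qd: -0.1703 0.1244 | eef: -0.1569 -0.1671 0.3196 | effort: -0.5331 0.7505
step 3 | theta: -0.8531 -0.6221 | qd: -0.3098 0.1352 | eef: -0.1572 -0.1676 0.3193 | effort: -0.3534 0.7406
step 4 | theta: -0.8568 -0.6207 | qd: -0.4335 0.1472 | eef: -0.1577 -0.1683 0.3188 | effort: -0.1831 0.7306
step 5 | theta: -0.8617 -0.6192 | qd: -0.5429 0.1606 | eef: -0.1584 -0.1692 0.3181 | effort: -0.0215 0.7203
step 6 | theta: -0.8676 -0.6175 | qd: -0.6391 0.1756 | eef: -0.1592 -0.1702 0.3173 | effort: 0.1319 0.7096
step 7 | theta: -0.8744 -0.6157 | qd: -0.7233 0.1919 | eef: -0.1601 -0.1713 0.3163 | effort: 0.2776 0.6986
step 8 | theta: -0.8820 -0.6137 | qd: -0.7967 0.2092 | eef: -0.1612 -0.1726 0.3151 | effort: 0.4162 0.6872
step 9 | theta: -0.8903 -0.6115 | qd: -0.8601 0.2274 | eef: -0.1623 -0.1740 0.3139 | effort: 0.5481 0.6755
step 10 | theta: -0.8992 -0.6091 | qd: -0.9146 0.2462 | eef: -0.1636 -0.1754 0.3126 | effort: 0.6738 0.6635
step 11 | theta: -0.9085 -0.6066 | qd: -0.9609 0.2652 | eef: -0.1649 -0.1770 0.3112 | effort: 0.7936 0.6514
step 12 | theta: -0.9183 -0.6038 | qd: -0.9998 0.2841 | eef: -0.1663 -0.1786 0.3097 | effort: 0.9078 0.6392
step 13 | theta: -0.9285 -0.6009 | qd: -1.0320 0.3029 | eef: -0.1677 -0.1802 0.3081 | effort: 1.0169 0.6270
step 14 | theta: -0.9389 -0.5978 | qd: -1.0581 0.3213 | eef: -0.1692 -0.1819 0.3065 | effort: 1.1211 0.6147
step 15 | theta: -0.9496 -0.5945 | qd: -1.0787 0.3391 | eef: -0.1707 -0.1836 0.3048 | effort: 1.2206 0.6025
step 16 | theta: -0.9605 -0.5910 | qd: -1.0943 0.3563 | eef: -0.1723 -0.1853 0.3031 | effort: 1.3157 0.5903
step 17 | theta: -0.9715 -0.5874 | qd: -1.1056 0.3728 | eef: -0.1739 -0.1871 0.3013 | effort: 1.4067 0.5783
step 18 | theta: -0.9826 -0.5836 | qd: -1.1128 0.3884 | eef: -0.1755 -0.1888 0.2995 | effort: 1.4937 0.5664
step 19 | theta: -0.9937 -0.5796 | qd: -1.1164 0.4032 | eef: -0.1771 -0.1905 0.2977 | effort: 1.5770 0.5546
step 20 | theta: -1.0049 -0.5755 | qd: -1.1167 0.4172 | eef: -0.1787 -0.1923 0.2958 | effort: 1.6568 0.5430
step 21 | theta: -1.0160 -0.5713 | qd: -1.1142 0.4302 | eef: -0.1803 -0.1940 0.2940 | effort: 1.7332 0.5315
step 22 | theta: -1.0271 -0.5669 | qd: -1.1092 0.4425 | eef: -0.1819 -0.1957 0.2921 | effort: 1.8063 0.5202
step 23 | theta: -1.0382 -0.5625 | qd: -1.1018 0.4538 | eef: -0.1836 -0.1974 0.2902 | effort: 1.8764 0.5091
step 24 | theta: -1.0492 -0.5579 | qd: -1.0925 0.4644 | eef: -0.1852 -0.1990 0.2883 | effort: 1.9436 0.4981
step 25 | theta: -1.0600 -0.5532 | qd: -1.0814 0.4742 | eef: -0.1868 -0.2006 0.2864 | effort: 2.0079 0.4873
step 26 | theta: -1.0708 -0.5484 | qd: -1.0687 0.4832 | eef: -0.1883 -0.2022 0.2845 | effort: 2.0696 0.4766
step 27 | theta: -1.0814 -0.5435 | qd: -1.0547 0.4915 | eef: -0.1899 -0.2038 0.2826 | effort: 2.1288 0.4661
step 28 | theta: -1.0919 -0.5386 | qd: -1.0395 0.4991 | eef: -0.1915 -0.2054 0.2807 | effort: 2.1855 0.4558
step 29 | theta: -1.1022 -0.5336 | qd: -1.0233 0.5062 | eef: -0.1930 -0.2069 0.2788 | effort: 2.2398 0.4456
step 30 | theta: -1.1123 -0.5285 | qd: -1.0062 0.5126 | eef: -0.1945 -0.2084 0.2770 | effort: 2.2920 0.4355
step 31 | theta: -1.1223 -0.5233 | qd: -0.9885 0.5185 | eef: -0.1960 -0.2098 0.2751 | effort: 2.3420 0.4256
step 32 | theta: -1.1321 -0.5181 | qd: -0.9701 0.5238 | eef: -0.1974 -0.2112 0.2733 | effort: 2.3900 0.4159
step 33 | theta: -1.1417 -0.5128 | qd: -0.9512 0.5288 | eef: -0.1988 -0.2126 0.2715 | effort: 2.4361 0.4062
step 34 | theta: -1.1511 -0.5075 | qd: -0.9320 0.5332 | eef: -0.2002 -0.2140 0.2697 | effort: 2.4802 0.3967
step 35 | theta: -1.1603 -0.5022 | qd: -0.9124 0.5373 | eef: -0.2016 -0.2153 0.2679 | effort: 2.5226 0.3874
step 36 | theta: -1.1693 -0.4968 | qd: -0.8927 0.5410 | eef: -0.2030 -0.2166 0.2661 | effort: 2.5634 0.3781
step 37 | theta: -1.1782 -0.4914 | qd: -0.8728 0.5444 | eef: -0.2043 -0.2179 0.2644 | effort: 2.6024 0.3690
step 38 | theta: -1.1868 -0.4859 | qd: -0.8529 0.5475 | eef: -0.2055 -0.2191 0.2627 | effort: 2.6399 0.3599
step 39 | theta: -1.1952 -0.4804 | qd: -0.8329 0.5503 | eef: -0.2068 -0.2203 0.2610 | effort: 2.6760 0.3510
step 40 | theta: -1.2034 -0.4749 | qd: -0.8130 0.5528 | eef: -0.2080 -0.2215 0.2593 | effort: 2.7106 0.3422
step 41 | theta: -1.2115 -0.4694 | qd: -0.7931 0.5552 | eef: -0.2092 -0.2226 0.2577 | effort: 2.7438 0.3336
step 42 | theta: -1.2193 -0.4638 | qd: -0.7734 0.5573 | eef: -0.2104 -0.2237 0.2561 | effort: 2.7758 0.3250
step 43 | theta: -1.2269 -0.4583 | qd: -0.7539 0.5592 | eef: -0.2115 -0.2248 0.2545 | effort: 2.8065 0.3165
step 44 | theta: -1.2344 -0.4527 | qd: -0.7346 0.5610 | eef: -0.2126 -0.2259 0.2529 | effort: 2.8361 0.3081
step 45 | theta: -1.2416 -0.4470 | qd: -0.7155 0.5626 | eef: -0.2136 -0.2269 0.2514 | effort: 2.8645 0.2999
step 46 | theta: -1.2487 -0.4414 | qd: -0.6967 0.5641 | eef: -0.2146 -0.2280 0.2499 | effort: 2.8918 0.2917
step 47 | theta: -1.2556 -0.4358 | qd: -0.6781 0.5654 | eef: -0.2156 -0.2290 0.2484 | effort: 2.9181 0.2836
step 48 | theta: -1.2622 -0.4301 | qd: -0.6598 0.5667 | eef: -0.2166 -0.2300 0.2469 | effort: 2.9434 0.2756
step 49 | theta: -1.2688 -0.4244 | qd: -0.6419 0.5678 | eef: -0.2175 -0.2309 0.2455 | effort: 2.9678 0.2677
step 50 | theta: -1.2751 -0.4188 | qd: -0.6243 0.5689 | eef: -0.2184 -0.2319 0.2441 | effort: 2.9913 0.2599
step 51 | theta: -1.2812 -0.4131 | qd: -0.6070 0.5699 | eef: -0.2193 -0.2328 0.2428 | effort: 3.0139 0.2522
step 52 | theta: -1.2872 -0.4074 | qd: -0.5901 0.5708 | eef: -0.2202 -0.2337 0.2414 | effort: 3.0358 0.2446
step 53 | theta: -1.2930 -0.4017 | qd: -0.5735 0.5717 | eef: -0.2210 -0.2346 0.2401 | effort: 3.0568 0.2371
step 54 | theta: -1.2987 -0.3960 | qd: -0.5573 0.5725 | eef: -0.2218 -0.2355 0.2388 | effort: 3.0771 0.2296
step 55 | theta: -1.3042 -0.3902 | qd: -0.5415 0.5733 | eef: -0.2225 -0.2363 0.2375
final eef position (m): -0.2225 -0.2363 0.2375


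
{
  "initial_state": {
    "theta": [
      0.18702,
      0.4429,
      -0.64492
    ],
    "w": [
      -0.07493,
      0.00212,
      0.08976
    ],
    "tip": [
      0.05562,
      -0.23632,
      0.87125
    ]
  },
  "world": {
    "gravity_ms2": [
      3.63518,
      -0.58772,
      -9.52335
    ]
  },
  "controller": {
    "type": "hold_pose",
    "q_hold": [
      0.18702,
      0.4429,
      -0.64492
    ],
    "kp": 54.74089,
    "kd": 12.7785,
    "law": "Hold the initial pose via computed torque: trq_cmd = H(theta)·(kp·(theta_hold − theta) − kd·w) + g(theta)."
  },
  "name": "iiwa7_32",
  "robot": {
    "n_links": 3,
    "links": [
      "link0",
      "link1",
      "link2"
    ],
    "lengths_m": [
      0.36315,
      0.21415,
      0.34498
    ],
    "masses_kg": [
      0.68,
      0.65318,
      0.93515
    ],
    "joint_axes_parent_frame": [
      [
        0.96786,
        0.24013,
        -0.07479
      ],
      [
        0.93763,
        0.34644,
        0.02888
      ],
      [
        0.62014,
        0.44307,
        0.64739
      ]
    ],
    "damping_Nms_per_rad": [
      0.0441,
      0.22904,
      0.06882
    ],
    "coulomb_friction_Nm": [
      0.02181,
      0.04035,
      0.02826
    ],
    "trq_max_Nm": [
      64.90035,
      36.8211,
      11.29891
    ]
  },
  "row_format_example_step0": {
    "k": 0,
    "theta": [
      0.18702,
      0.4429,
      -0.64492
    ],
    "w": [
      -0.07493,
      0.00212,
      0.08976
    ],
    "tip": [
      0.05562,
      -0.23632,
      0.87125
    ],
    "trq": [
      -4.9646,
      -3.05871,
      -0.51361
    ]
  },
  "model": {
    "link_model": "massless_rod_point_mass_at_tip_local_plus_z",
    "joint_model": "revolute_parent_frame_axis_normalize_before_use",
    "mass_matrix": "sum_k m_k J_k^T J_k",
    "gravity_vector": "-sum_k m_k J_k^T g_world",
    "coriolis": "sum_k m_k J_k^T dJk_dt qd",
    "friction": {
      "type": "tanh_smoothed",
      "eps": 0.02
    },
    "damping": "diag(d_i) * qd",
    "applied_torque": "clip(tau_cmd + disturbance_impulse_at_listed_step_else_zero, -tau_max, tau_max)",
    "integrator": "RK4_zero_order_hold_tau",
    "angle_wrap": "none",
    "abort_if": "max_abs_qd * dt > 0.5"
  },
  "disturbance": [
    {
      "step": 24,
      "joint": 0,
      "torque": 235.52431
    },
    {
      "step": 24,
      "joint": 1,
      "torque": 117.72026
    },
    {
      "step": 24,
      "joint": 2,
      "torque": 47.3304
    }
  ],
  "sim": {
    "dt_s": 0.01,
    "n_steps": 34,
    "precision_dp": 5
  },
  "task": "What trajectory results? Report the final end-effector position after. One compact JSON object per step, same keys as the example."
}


{"k":1,"theta":[0.18633,0.44296,-0.64422],"w":[-0.06297,0.00857,0.05162],"tip":[0.05554,-0.23595,0.87138],"trq":[-5.02606,-3.08588,-0.52118]}
{"k":2,"theta":[0.18576,0.44305,-0.64385],"w":[-0.05118,0.0093,0.02496],"tip":[0.05546,-0.2356,0.87149],"trq":[-5.08375,-3.11036,-0.52841]}
{"k":3,"theta":[0.1853,0.44314,-0.64368],"w":[-0.04057,0.00614,0.01044],"tip":[0.05539,-0.2353,0.87158],"trq":[-5.1378,-3.13338,-0.53618]}
{"k":4,"theta":[0.18494,0.44318,-0.64362],"w":[-0.03187,0.00215,0.00437],"tip":[0.05534,-0.23503,0.87165],"trq":[-5.18833,-3.15582,-0.54465]}
{"k":5,"theta":[0.18465,0.44319,-0.64359],"w":[-0.02504,-0.00037,0.00121],"tip":[0.05528,-0.2348,0.87172],"trq":[-5.2354,-3.17768,-0.55324]}
{"k":6,"theta":[0.18443,0.44318,-0.64359],"w":[-0.01958,-0.00174,-0.0005],"tip":[0.05524,-0.23461,0.87178],"trq":[-5.27909,-3.1986,-0.56164]}
{"k":7,"theta":[0.18426,0.44316,-0.6436],"w":[-0.01512,-0.00237,-0.00139],"tip":[0.0552,-0.23445,0.87182],"trq":[-5.31951,-3.21835,-0.56966]}
{"k":8,"theta":[0.18412,0.44313,-0.64362],"w":[-0.01143,-0.00254,-0.00178],"tip":[0.05517,-0.23432,0.87186],"trq":[-5.35679,-3.23681,-0.57723]}
{"k":9,"theta":[0.18403,0.44311,-0.64364],"w":[-0.00833,-0.00242,-0.00189],"tip":[0.05515,-0.23422,0.87189],"trq":[-5.39108,-3.25396,-0.58429]}
{"k":10,"theta":[0.18396,0.44309,-0.64366],"w":[-0.0057,-0.00216,-0.00183],"tip":[0.05513,-0.23414,0.87191],"trq":[-5.42256,-3.2698,-0.59085]}
{"k":11,"theta":[0.18391,0.44307,-0.64367],"w":[-0.00347,-0.00181,-0.00167],"tip":[0.05512,-0.23409,0.87192],"trq":[-5.45141,-3.28437,-0.59689]}
{"k":12,"theta":[0.18389,0.44305,-0.64369],"w":[-0.00155,-0.00145,-0.00147],"tip":[0.05511,-0.23406,0.87193],"trq":[-5.47781,-3.29774,-0.60245]}
{"k":13,"theta":[0.18388,0.44304,-0.6437],"w":[0.0001,-0.00109,-0.00126],"tip":[0.0551,-0.23404,0.87194],"trq":[-5.50195,-3.30999,-0.60755]}
{"k":14,"theta":[0.18389,0.44303,-0.64371],"w":[0.00151,-0.00075,-0.00105],"tip":[0.0551,-0.23404,0.87194],"trq":[-5.52399,-3.32117,-0.61222]}
{"k":15,"theta":[0.18391,0.44302,-0.64372],"w":[0.00273,-0.00046,-0.00086],"tip":[0.05511,-0.23405,0.87193],"trq":[-5.54411,-3.33138,-0.61647]}
{"k":16,"theta":[0.18394,0.44302,-0.64373],"w":[0.00377,-0.00019,-0.00069],"tip":[0.05511,-0.23408,0.87193],"trq":[-5.56244,-3.34067,-0.62035]}
{"k":17,"theta":[0.18398,0.44302,-0.64374],"w":[0.00465,3e-05,-0.00054],"tip":[0.05512,-0.23411,0.87192],"trq":[-5.57913,-3.34912,-0.62388]}
{"k":18,"theta":[0.18403,0.44302,-0.64374],"w":[0.00539,0.00023,-0.00041],"tip":[0.05513,-0.23415,0.8719],"trq":[-5.59431,-3.3568,-0.62709]}
{"k":19,"theta":[0.18409,0.44302,-0.64374],"w":[0.00601,0.00039,-0.0003],"tip":[0.05514,-0.2342,0.87189],"trq":[-5.6081,-3.36376,-0.63]}
{"k":20,"theta":[0.18415,0.44303,-0.64375],"w":[0.00651,0.00052,-0.00021],"tip":[0.05515,-0.23425,0.87187],"trq":[-5.62061,-3.37007,-0.63264]}
{"k":21,"theta":[0.18422,0.44303,-0.64375],"w":[0.00692,0.00063,-0.00014],"tip":[0.05517,-0.23431,0.87186],"trq":[-5.63194,-3.37577,-0.63502]}
{"k":22,"theta":[0.18429,0.44304,-0.64375],"w":[0.00724,0.00071,-8e-05],"tip":[0.05518,-0.23438,0.87184],"trq":[-5.64218,-3.38091,-0.63717]}
{"k":23,"theta":[0.18436,0.44305,-0.64375],"w":[0.00748,0.00078,-3e-05],"tip":[0.0552,-0.23444,0.87182],"trq":[-5.65143,-3.38555,-0.63911]}
{"k":24,"theta":[0.18444,0.44306,-0.64375],"w":[0.00765,0.00083,1e-05],"tip":[0.05521,-0.23451,0.8718],"trq":[64.90035,36.8211,11.29891]}
{"k":25,"theta":[0.18433,0.46048,-0.6687],"w":[0.00604,3.329,-4.77422],"tip":[0.0571,-0.23645,0.86973],"trq":[-14.9116,-8.62279,-2.19629]}
{"k":26,"theta":[0.18512,0.48847,-0.70916],"w":[0.13831,2.32974,-3.40263],"tip":[0.06051,-0.24016,0.86607],"trq":[-14.16322,-8.13887,-2.04134]}
{"k":27,"theta":[0.18687,0.5082,-0.73822],"w":[0.20383,1.65001,-2.45752],"tip":[0.06326,-0.24354,0.86312],"trq":[-13.46186,-7.7023,-1.90427]}
{"k":28,"theta":[0.18907,0.52218,-0.75924],"w":[0.23153,1.16648,-1.77533],"tip":[0.06545,-0.24659,0.86075],"trq":[-12.80667,-7.30693,-1.78112]}
{"k":29,"theta":[0.19142,0.53201,-0.77436],"w":[0.23673,0.81207,-1.26689],"tip":[0.06717,-0.24929,0.85886],"trq":[-12.19567,-6.94769,-1.66934]}
{"k":30,"theta":[0.19375,0.53876,-0.78503],"w":[0.22831,0.54692,-0.87938],"tip":[0.0685,-0.25166,0.85737],"trq":[-11.62663,-6.62039,-1.5672]}
{"k":31,"theta":[0.19596,0.5432,-0.79228],"w":[0.21171,0.34575,-0.57938],"tip":[0.0695,-0.25371,0.85622],"trq":[-11.09731,-6.32156,-1.47351]}
{"k":32,"theta":[0.19797,0.54587,-0.79687],"w":[0.19042,0.19172,-0.34466],"tip":[0.07023,-0.25545,0.85534],"trq":[-10.60548,-6.04827,-1.38736]}
{"k":33,"theta":[0.19976,0.54718,-0.79938],"w":[0.16674,0.07314,-0.15977],"tip":[0.07073,-0.2569,0.85471],"trq":[-10.14898,-5.79802,-1.30805]}
{"k":34,"theta":[0.20131,0.54745,-0.80024],"w":[0.14046,-0.01238,-0.0196],"tip":[0.07104,-0.25809,0.85428]}
{"summary": "final tip position (m): 0.07104 -0.25809 0.85428"}
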